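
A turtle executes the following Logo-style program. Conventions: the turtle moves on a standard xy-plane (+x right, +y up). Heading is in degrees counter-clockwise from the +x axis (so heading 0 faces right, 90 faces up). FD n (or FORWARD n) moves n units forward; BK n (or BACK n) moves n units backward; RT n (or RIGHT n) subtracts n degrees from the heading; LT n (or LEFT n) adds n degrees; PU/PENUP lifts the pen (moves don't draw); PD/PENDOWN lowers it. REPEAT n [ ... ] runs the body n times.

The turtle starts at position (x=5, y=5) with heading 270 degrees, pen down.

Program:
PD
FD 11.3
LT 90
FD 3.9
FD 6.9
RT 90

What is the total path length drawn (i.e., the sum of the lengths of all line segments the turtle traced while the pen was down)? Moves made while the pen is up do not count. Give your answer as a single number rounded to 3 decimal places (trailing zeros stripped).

Answer: 22.1

Derivation:
Executing turtle program step by step:
Start: pos=(5,5), heading=270, pen down
PD: pen down
FD 11.3: (5,5) -> (5,-6.3) [heading=270, draw]
LT 90: heading 270 -> 0
FD 3.9: (5,-6.3) -> (8.9,-6.3) [heading=0, draw]
FD 6.9: (8.9,-6.3) -> (15.8,-6.3) [heading=0, draw]
RT 90: heading 0 -> 270
Final: pos=(15.8,-6.3), heading=270, 3 segment(s) drawn

Segment lengths:
  seg 1: (5,5) -> (5,-6.3), length = 11.3
  seg 2: (5,-6.3) -> (8.9,-6.3), length = 3.9
  seg 3: (8.9,-6.3) -> (15.8,-6.3), length = 6.9
Total = 22.1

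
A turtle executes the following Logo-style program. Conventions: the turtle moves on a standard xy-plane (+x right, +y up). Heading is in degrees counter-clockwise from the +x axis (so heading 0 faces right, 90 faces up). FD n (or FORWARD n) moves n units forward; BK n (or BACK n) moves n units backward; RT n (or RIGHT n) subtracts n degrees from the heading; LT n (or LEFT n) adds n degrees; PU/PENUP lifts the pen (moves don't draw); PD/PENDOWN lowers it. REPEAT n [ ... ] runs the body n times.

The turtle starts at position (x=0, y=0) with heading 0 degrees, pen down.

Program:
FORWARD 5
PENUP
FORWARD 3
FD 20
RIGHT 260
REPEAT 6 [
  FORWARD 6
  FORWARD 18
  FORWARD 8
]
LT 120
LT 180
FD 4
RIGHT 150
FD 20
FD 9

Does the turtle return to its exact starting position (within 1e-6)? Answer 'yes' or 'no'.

Executing turtle program step by step:
Start: pos=(0,0), heading=0, pen down
FD 5: (0,0) -> (5,0) [heading=0, draw]
PU: pen up
FD 3: (5,0) -> (8,0) [heading=0, move]
FD 20: (8,0) -> (28,0) [heading=0, move]
RT 260: heading 0 -> 100
REPEAT 6 [
  -- iteration 1/6 --
  FD 6: (28,0) -> (26.958,5.909) [heading=100, move]
  FD 18: (26.958,5.909) -> (23.832,23.635) [heading=100, move]
  FD 8: (23.832,23.635) -> (22.443,31.514) [heading=100, move]
  -- iteration 2/6 --
  FD 6: (22.443,31.514) -> (21.401,37.423) [heading=100, move]
  FD 18: (21.401,37.423) -> (18.276,55.149) [heading=100, move]
  FD 8: (18.276,55.149) -> (16.887,63.028) [heading=100, move]
  -- iteration 3/6 --
  FD 6: (16.887,63.028) -> (15.845,68.937) [heading=100, move]
  FD 18: (15.845,68.937) -> (12.719,86.663) [heading=100, move]
  FD 8: (12.719,86.663) -> (11.33,94.542) [heading=100, move]
  -- iteration 4/6 --
  FD 6: (11.33,94.542) -> (10.288,100.45) [heading=100, move]
  FD 18: (10.288,100.45) -> (7.162,118.177) [heading=100, move]
  FD 8: (7.162,118.177) -> (5.773,126.055) [heading=100, move]
  -- iteration 5/6 --
  FD 6: (5.773,126.055) -> (4.731,131.964) [heading=100, move]
  FD 18: (4.731,131.964) -> (1.605,149.691) [heading=100, move]
  FD 8: (1.605,149.691) -> (0.216,157.569) [heading=100, move]
  -- iteration 6/6 --
  FD 6: (0.216,157.569) -> (-0.826,163.478) [heading=100, move]
  FD 18: (-0.826,163.478) -> (-3.951,181.205) [heading=100, move]
  FD 8: (-3.951,181.205) -> (-5.34,189.083) [heading=100, move]
]
LT 120: heading 100 -> 220
LT 180: heading 220 -> 40
FD 4: (-5.34,189.083) -> (-2.276,191.654) [heading=40, move]
RT 150: heading 40 -> 250
FD 20: (-2.276,191.654) -> (-9.117,172.86) [heading=250, move]
FD 9: (-9.117,172.86) -> (-12.195,164.403) [heading=250, move]
Final: pos=(-12.195,164.403), heading=250, 1 segment(s) drawn

Start position: (0, 0)
Final position: (-12.195, 164.403)
Distance = 164.855; >= 1e-6 -> NOT closed

Answer: no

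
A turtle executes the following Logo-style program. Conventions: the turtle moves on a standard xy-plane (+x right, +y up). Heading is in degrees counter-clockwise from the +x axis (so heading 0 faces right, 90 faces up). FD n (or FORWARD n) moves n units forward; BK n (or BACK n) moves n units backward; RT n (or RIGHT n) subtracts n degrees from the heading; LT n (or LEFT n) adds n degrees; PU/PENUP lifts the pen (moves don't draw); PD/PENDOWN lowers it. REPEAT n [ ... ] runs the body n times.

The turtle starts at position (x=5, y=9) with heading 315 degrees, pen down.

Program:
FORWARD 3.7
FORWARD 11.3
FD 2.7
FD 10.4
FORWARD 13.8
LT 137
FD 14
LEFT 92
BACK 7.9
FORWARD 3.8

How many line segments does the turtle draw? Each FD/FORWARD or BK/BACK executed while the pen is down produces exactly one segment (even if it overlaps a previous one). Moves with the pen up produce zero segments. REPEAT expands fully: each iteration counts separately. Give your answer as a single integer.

Executing turtle program step by step:
Start: pos=(5,9), heading=315, pen down
FD 3.7: (5,9) -> (7.616,6.384) [heading=315, draw]
FD 11.3: (7.616,6.384) -> (15.607,-1.607) [heading=315, draw]
FD 2.7: (15.607,-1.607) -> (17.516,-3.516) [heading=315, draw]
FD 10.4: (17.516,-3.516) -> (24.87,-10.87) [heading=315, draw]
FD 13.8: (24.87,-10.87) -> (34.628,-20.628) [heading=315, draw]
LT 137: heading 315 -> 92
FD 14: (34.628,-20.628) -> (34.139,-6.636) [heading=92, draw]
LT 92: heading 92 -> 184
BK 7.9: (34.139,-6.636) -> (42.02,-6.085) [heading=184, draw]
FD 3.8: (42.02,-6.085) -> (38.229,-6.35) [heading=184, draw]
Final: pos=(38.229,-6.35), heading=184, 8 segment(s) drawn
Segments drawn: 8

Answer: 8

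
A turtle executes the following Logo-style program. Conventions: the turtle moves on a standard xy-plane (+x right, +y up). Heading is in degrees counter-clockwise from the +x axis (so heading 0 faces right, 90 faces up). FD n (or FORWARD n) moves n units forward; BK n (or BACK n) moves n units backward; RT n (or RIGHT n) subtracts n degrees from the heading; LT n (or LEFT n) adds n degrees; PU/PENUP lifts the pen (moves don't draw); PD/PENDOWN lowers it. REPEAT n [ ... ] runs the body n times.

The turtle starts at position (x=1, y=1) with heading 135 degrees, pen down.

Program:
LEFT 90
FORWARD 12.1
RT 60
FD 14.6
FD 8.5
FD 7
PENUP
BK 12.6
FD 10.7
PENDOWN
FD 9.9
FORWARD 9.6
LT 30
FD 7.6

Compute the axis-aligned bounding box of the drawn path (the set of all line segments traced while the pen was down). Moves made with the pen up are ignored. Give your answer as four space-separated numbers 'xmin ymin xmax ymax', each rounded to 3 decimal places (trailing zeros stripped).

Answer: -60.972 -7.556 1 4.79

Derivation:
Executing turtle program step by step:
Start: pos=(1,1), heading=135, pen down
LT 90: heading 135 -> 225
FD 12.1: (1,1) -> (-7.556,-7.556) [heading=225, draw]
RT 60: heading 225 -> 165
FD 14.6: (-7.556,-7.556) -> (-21.659,-3.777) [heading=165, draw]
FD 8.5: (-21.659,-3.777) -> (-29.869,-1.577) [heading=165, draw]
FD 7: (-29.869,-1.577) -> (-36.63,0.234) [heading=165, draw]
PU: pen up
BK 12.6: (-36.63,0.234) -> (-24.46,-3.027) [heading=165, move]
FD 10.7: (-24.46,-3.027) -> (-34.795,-0.257) [heading=165, move]
PD: pen down
FD 9.9: (-34.795,-0.257) -> (-44.358,2.305) [heading=165, draw]
FD 9.6: (-44.358,2.305) -> (-53.631,4.79) [heading=165, draw]
LT 30: heading 165 -> 195
FD 7.6: (-53.631,4.79) -> (-60.972,2.823) [heading=195, draw]
Final: pos=(-60.972,2.823), heading=195, 7 segment(s) drawn

Segment endpoints: x in {-60.972, -53.631, -44.358, -36.63, -34.795, -29.869, -21.659, -7.556, 1}, y in {-7.556, -3.777, -1.577, -0.257, 0.234, 1, 2.305, 2.823, 4.79}
xmin=-60.972, ymin=-7.556, xmax=1, ymax=4.79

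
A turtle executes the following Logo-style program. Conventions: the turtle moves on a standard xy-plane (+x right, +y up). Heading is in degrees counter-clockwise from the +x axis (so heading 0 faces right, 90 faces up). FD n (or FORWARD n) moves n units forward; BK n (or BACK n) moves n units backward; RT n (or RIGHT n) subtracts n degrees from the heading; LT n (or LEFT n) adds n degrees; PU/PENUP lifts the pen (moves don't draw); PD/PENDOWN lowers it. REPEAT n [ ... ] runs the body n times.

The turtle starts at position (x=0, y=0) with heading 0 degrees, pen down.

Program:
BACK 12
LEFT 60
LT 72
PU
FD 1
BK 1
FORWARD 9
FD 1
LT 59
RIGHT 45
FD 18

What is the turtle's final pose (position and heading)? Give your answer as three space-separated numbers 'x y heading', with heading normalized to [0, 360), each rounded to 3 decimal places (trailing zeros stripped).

Executing turtle program step by step:
Start: pos=(0,0), heading=0, pen down
BK 12: (0,0) -> (-12,0) [heading=0, draw]
LT 60: heading 0 -> 60
LT 72: heading 60 -> 132
PU: pen up
FD 1: (-12,0) -> (-12.669,0.743) [heading=132, move]
BK 1: (-12.669,0.743) -> (-12,0) [heading=132, move]
FD 9: (-12,0) -> (-18.022,6.688) [heading=132, move]
FD 1: (-18.022,6.688) -> (-18.691,7.431) [heading=132, move]
LT 59: heading 132 -> 191
RT 45: heading 191 -> 146
FD 18: (-18.691,7.431) -> (-33.614,17.497) [heading=146, move]
Final: pos=(-33.614,17.497), heading=146, 1 segment(s) drawn

Answer: -33.614 17.497 146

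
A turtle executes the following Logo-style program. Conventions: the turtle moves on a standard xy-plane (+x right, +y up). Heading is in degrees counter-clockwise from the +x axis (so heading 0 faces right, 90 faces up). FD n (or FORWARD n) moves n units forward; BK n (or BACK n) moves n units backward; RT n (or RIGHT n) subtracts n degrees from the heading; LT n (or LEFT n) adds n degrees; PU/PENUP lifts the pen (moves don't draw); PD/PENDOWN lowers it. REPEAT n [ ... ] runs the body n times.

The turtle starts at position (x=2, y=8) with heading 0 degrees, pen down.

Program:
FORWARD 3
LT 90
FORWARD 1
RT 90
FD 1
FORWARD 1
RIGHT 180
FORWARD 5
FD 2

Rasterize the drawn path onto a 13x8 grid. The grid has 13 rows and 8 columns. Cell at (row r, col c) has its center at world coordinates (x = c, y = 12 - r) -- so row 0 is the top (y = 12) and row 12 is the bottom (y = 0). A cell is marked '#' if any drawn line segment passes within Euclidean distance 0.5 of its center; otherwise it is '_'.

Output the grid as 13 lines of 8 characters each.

Answer: ________
________
________
########
__####__
________
________
________
________
________
________
________
________

Derivation:
Segment 0: (2,8) -> (5,8)
Segment 1: (5,8) -> (5,9)
Segment 2: (5,9) -> (6,9)
Segment 3: (6,9) -> (7,9)
Segment 4: (7,9) -> (2,9)
Segment 5: (2,9) -> (0,9)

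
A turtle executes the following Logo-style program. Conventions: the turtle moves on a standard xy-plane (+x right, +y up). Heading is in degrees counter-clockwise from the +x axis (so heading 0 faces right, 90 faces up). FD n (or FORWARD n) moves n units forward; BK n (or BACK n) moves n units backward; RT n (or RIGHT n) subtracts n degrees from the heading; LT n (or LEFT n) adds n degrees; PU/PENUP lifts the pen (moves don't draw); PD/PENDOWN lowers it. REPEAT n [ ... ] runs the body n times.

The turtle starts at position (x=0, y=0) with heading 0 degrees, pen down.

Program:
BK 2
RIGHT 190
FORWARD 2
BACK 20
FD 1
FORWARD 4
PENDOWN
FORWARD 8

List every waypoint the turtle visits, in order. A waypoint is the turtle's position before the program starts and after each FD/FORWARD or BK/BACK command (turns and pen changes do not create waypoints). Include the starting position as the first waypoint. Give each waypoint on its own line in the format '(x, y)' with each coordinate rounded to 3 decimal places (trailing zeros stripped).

Executing turtle program step by step:
Start: pos=(0,0), heading=0, pen down
BK 2: (0,0) -> (-2,0) [heading=0, draw]
RT 190: heading 0 -> 170
FD 2: (-2,0) -> (-3.97,0.347) [heading=170, draw]
BK 20: (-3.97,0.347) -> (15.727,-3.126) [heading=170, draw]
FD 1: (15.727,-3.126) -> (14.742,-2.952) [heading=170, draw]
FD 4: (14.742,-2.952) -> (10.803,-2.257) [heading=170, draw]
PD: pen down
FD 8: (10.803,-2.257) -> (2.924,-0.868) [heading=170, draw]
Final: pos=(2.924,-0.868), heading=170, 6 segment(s) drawn
Waypoints (7 total):
(0, 0)
(-2, 0)
(-3.97, 0.347)
(15.727, -3.126)
(14.742, -2.952)
(10.803, -2.257)
(2.924, -0.868)

Answer: (0, 0)
(-2, 0)
(-3.97, 0.347)
(15.727, -3.126)
(14.742, -2.952)
(10.803, -2.257)
(2.924, -0.868)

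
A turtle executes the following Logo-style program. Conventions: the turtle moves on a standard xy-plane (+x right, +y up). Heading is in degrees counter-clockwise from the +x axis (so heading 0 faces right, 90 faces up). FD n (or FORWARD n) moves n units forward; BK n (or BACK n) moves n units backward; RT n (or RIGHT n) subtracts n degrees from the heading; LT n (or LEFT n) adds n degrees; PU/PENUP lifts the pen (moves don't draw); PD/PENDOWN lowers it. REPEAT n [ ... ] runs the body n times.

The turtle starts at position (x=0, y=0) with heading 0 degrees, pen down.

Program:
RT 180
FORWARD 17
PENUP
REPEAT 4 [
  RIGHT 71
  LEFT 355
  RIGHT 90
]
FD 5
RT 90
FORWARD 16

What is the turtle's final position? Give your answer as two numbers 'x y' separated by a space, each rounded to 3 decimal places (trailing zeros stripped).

Executing turtle program step by step:
Start: pos=(0,0), heading=0, pen down
RT 180: heading 0 -> 180
FD 17: (0,0) -> (-17,0) [heading=180, draw]
PU: pen up
REPEAT 4 [
  -- iteration 1/4 --
  RT 71: heading 180 -> 109
  LT 355: heading 109 -> 104
  RT 90: heading 104 -> 14
  -- iteration 2/4 --
  RT 71: heading 14 -> 303
  LT 355: heading 303 -> 298
  RT 90: heading 298 -> 208
  -- iteration 3/4 --
  RT 71: heading 208 -> 137
  LT 355: heading 137 -> 132
  RT 90: heading 132 -> 42
  -- iteration 4/4 --
  RT 71: heading 42 -> 331
  LT 355: heading 331 -> 326
  RT 90: heading 326 -> 236
]
FD 5: (-17,0) -> (-19.796,-4.145) [heading=236, move]
RT 90: heading 236 -> 146
FD 16: (-19.796,-4.145) -> (-33.061,4.802) [heading=146, move]
Final: pos=(-33.061,4.802), heading=146, 1 segment(s) drawn

Answer: -33.061 4.802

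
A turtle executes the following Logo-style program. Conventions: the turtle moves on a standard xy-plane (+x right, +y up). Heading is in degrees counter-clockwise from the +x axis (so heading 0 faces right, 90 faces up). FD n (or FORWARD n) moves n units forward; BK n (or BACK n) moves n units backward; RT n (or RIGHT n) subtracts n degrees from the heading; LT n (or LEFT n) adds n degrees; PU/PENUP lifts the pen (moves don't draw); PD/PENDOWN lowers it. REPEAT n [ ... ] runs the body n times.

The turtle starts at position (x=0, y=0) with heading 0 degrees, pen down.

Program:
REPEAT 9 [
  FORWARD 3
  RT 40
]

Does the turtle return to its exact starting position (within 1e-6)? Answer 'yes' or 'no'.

Executing turtle program step by step:
Start: pos=(0,0), heading=0, pen down
REPEAT 9 [
  -- iteration 1/9 --
  FD 3: (0,0) -> (3,0) [heading=0, draw]
  RT 40: heading 0 -> 320
  -- iteration 2/9 --
  FD 3: (3,0) -> (5.298,-1.928) [heading=320, draw]
  RT 40: heading 320 -> 280
  -- iteration 3/9 --
  FD 3: (5.298,-1.928) -> (5.819,-4.883) [heading=280, draw]
  RT 40: heading 280 -> 240
  -- iteration 4/9 --
  FD 3: (5.819,-4.883) -> (4.319,-7.481) [heading=240, draw]
  RT 40: heading 240 -> 200
  -- iteration 5/9 --
  FD 3: (4.319,-7.481) -> (1.5,-8.507) [heading=200, draw]
  RT 40: heading 200 -> 160
  -- iteration 6/9 --
  FD 3: (1.5,-8.507) -> (-1.319,-7.481) [heading=160, draw]
  RT 40: heading 160 -> 120
  -- iteration 7/9 --
  FD 3: (-1.319,-7.481) -> (-2.819,-4.883) [heading=120, draw]
  RT 40: heading 120 -> 80
  -- iteration 8/9 --
  FD 3: (-2.819,-4.883) -> (-2.298,-1.928) [heading=80, draw]
  RT 40: heading 80 -> 40
  -- iteration 9/9 --
  FD 3: (-2.298,-1.928) -> (0,0) [heading=40, draw]
  RT 40: heading 40 -> 0
]
Final: pos=(0,0), heading=0, 9 segment(s) drawn

Start position: (0, 0)
Final position: (0, 0)
Distance = 0; < 1e-6 -> CLOSED

Answer: yes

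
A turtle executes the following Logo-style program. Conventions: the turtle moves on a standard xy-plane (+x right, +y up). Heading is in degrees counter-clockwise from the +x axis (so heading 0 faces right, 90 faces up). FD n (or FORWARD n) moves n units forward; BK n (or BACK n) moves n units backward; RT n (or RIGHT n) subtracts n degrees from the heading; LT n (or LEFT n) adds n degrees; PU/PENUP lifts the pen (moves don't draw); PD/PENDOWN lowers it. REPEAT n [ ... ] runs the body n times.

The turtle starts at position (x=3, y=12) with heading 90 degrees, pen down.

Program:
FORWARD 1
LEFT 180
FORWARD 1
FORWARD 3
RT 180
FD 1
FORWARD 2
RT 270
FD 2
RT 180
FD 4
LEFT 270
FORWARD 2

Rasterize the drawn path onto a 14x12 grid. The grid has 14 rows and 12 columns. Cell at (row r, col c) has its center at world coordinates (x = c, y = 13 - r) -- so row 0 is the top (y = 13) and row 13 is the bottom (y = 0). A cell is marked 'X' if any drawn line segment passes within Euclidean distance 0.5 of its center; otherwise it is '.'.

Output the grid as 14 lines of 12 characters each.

Segment 0: (3,12) -> (3,13)
Segment 1: (3,13) -> (3,12)
Segment 2: (3,12) -> (3,9)
Segment 3: (3,9) -> (3,10)
Segment 4: (3,10) -> (3,12)
Segment 5: (3,12) -> (1,12)
Segment 6: (1,12) -> (5,12)
Segment 7: (5,12) -> (5,10)

Answer: ...X........
.XXXXX......
...X.X......
...X.X......
...X........
............
............
............
............
............
............
............
............
............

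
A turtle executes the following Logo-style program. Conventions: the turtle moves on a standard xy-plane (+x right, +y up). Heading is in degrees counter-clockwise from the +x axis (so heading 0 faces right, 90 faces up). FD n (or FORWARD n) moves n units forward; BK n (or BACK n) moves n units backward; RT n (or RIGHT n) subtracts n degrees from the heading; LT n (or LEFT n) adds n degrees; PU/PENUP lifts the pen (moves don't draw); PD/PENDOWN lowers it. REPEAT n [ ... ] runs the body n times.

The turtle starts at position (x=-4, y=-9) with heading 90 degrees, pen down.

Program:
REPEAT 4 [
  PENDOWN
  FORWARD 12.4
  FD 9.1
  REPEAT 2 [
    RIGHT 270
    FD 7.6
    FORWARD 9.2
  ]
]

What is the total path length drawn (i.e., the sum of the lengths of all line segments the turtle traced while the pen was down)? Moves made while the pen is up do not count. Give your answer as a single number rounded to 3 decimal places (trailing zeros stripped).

Answer: 220.4

Derivation:
Executing turtle program step by step:
Start: pos=(-4,-9), heading=90, pen down
REPEAT 4 [
  -- iteration 1/4 --
  PD: pen down
  FD 12.4: (-4,-9) -> (-4,3.4) [heading=90, draw]
  FD 9.1: (-4,3.4) -> (-4,12.5) [heading=90, draw]
  REPEAT 2 [
    -- iteration 1/2 --
    RT 270: heading 90 -> 180
    FD 7.6: (-4,12.5) -> (-11.6,12.5) [heading=180, draw]
    FD 9.2: (-11.6,12.5) -> (-20.8,12.5) [heading=180, draw]
    -- iteration 2/2 --
    RT 270: heading 180 -> 270
    FD 7.6: (-20.8,12.5) -> (-20.8,4.9) [heading=270, draw]
    FD 9.2: (-20.8,4.9) -> (-20.8,-4.3) [heading=270, draw]
  ]
  -- iteration 2/4 --
  PD: pen down
  FD 12.4: (-20.8,-4.3) -> (-20.8,-16.7) [heading=270, draw]
  FD 9.1: (-20.8,-16.7) -> (-20.8,-25.8) [heading=270, draw]
  REPEAT 2 [
    -- iteration 1/2 --
    RT 270: heading 270 -> 0
    FD 7.6: (-20.8,-25.8) -> (-13.2,-25.8) [heading=0, draw]
    FD 9.2: (-13.2,-25.8) -> (-4,-25.8) [heading=0, draw]
    -- iteration 2/2 --
    RT 270: heading 0 -> 90
    FD 7.6: (-4,-25.8) -> (-4,-18.2) [heading=90, draw]
    FD 9.2: (-4,-18.2) -> (-4,-9) [heading=90, draw]
  ]
  -- iteration 3/4 --
  PD: pen down
  FD 12.4: (-4,-9) -> (-4,3.4) [heading=90, draw]
  FD 9.1: (-4,3.4) -> (-4,12.5) [heading=90, draw]
  REPEAT 2 [
    -- iteration 1/2 --
    RT 270: heading 90 -> 180
    FD 7.6: (-4,12.5) -> (-11.6,12.5) [heading=180, draw]
    FD 9.2: (-11.6,12.5) -> (-20.8,12.5) [heading=180, draw]
    -- iteration 2/2 --
    RT 270: heading 180 -> 270
    FD 7.6: (-20.8,12.5) -> (-20.8,4.9) [heading=270, draw]
    FD 9.2: (-20.8,4.9) -> (-20.8,-4.3) [heading=270, draw]
  ]
  -- iteration 4/4 --
  PD: pen down
  FD 12.4: (-20.8,-4.3) -> (-20.8,-16.7) [heading=270, draw]
  FD 9.1: (-20.8,-16.7) -> (-20.8,-25.8) [heading=270, draw]
  REPEAT 2 [
    -- iteration 1/2 --
    RT 270: heading 270 -> 0
    FD 7.6: (-20.8,-25.8) -> (-13.2,-25.8) [heading=0, draw]
    FD 9.2: (-13.2,-25.8) -> (-4,-25.8) [heading=0, draw]
    -- iteration 2/2 --
    RT 270: heading 0 -> 90
    FD 7.6: (-4,-25.8) -> (-4,-18.2) [heading=90, draw]
    FD 9.2: (-4,-18.2) -> (-4,-9) [heading=90, draw]
  ]
]
Final: pos=(-4,-9), heading=90, 24 segment(s) drawn

Segment lengths:
  seg 1: (-4,-9) -> (-4,3.4), length = 12.4
  seg 2: (-4,3.4) -> (-4,12.5), length = 9.1
  seg 3: (-4,12.5) -> (-11.6,12.5), length = 7.6
  seg 4: (-11.6,12.5) -> (-20.8,12.5), length = 9.2
  seg 5: (-20.8,12.5) -> (-20.8,4.9), length = 7.6
  seg 6: (-20.8,4.9) -> (-20.8,-4.3), length = 9.2
  seg 7: (-20.8,-4.3) -> (-20.8,-16.7), length = 12.4
  seg 8: (-20.8,-16.7) -> (-20.8,-25.8), length = 9.1
  seg 9: (-20.8,-25.8) -> (-13.2,-25.8), length = 7.6
  seg 10: (-13.2,-25.8) -> (-4,-25.8), length = 9.2
  seg 11: (-4,-25.8) -> (-4,-18.2), length = 7.6
  seg 12: (-4,-18.2) -> (-4,-9), length = 9.2
  seg 13: (-4,-9) -> (-4,3.4), length = 12.4
  seg 14: (-4,3.4) -> (-4,12.5), length = 9.1
  seg 15: (-4,12.5) -> (-11.6,12.5), length = 7.6
  seg 16: (-11.6,12.5) -> (-20.8,12.5), length = 9.2
  seg 17: (-20.8,12.5) -> (-20.8,4.9), length = 7.6
  seg 18: (-20.8,4.9) -> (-20.8,-4.3), length = 9.2
  seg 19: (-20.8,-4.3) -> (-20.8,-16.7), length = 12.4
  seg 20: (-20.8,-16.7) -> (-20.8,-25.8), length = 9.1
  seg 21: (-20.8,-25.8) -> (-13.2,-25.8), length = 7.6
  seg 22: (-13.2,-25.8) -> (-4,-25.8), length = 9.2
  seg 23: (-4,-25.8) -> (-4,-18.2), length = 7.6
  seg 24: (-4,-18.2) -> (-4,-9), length = 9.2
Total = 220.4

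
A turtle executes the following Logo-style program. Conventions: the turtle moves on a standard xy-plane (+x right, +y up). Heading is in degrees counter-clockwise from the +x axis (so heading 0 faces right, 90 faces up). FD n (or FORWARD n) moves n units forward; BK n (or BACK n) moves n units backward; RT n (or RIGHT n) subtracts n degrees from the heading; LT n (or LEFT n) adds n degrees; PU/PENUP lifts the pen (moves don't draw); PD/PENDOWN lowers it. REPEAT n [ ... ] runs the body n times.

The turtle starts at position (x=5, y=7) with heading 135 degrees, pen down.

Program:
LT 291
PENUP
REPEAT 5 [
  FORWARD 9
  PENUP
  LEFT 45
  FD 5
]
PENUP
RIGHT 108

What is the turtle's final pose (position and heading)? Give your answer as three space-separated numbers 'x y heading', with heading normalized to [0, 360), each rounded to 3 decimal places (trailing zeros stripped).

Executing turtle program step by step:
Start: pos=(5,7), heading=135, pen down
LT 291: heading 135 -> 66
PU: pen up
REPEAT 5 [
  -- iteration 1/5 --
  FD 9: (5,7) -> (8.661,15.222) [heading=66, move]
  PU: pen up
  LT 45: heading 66 -> 111
  FD 5: (8.661,15.222) -> (6.869,19.89) [heading=111, move]
  -- iteration 2/5 --
  FD 9: (6.869,19.89) -> (3.643,28.292) [heading=111, move]
  PU: pen up
  LT 45: heading 111 -> 156
  FD 5: (3.643,28.292) -> (-0.924,30.326) [heading=156, move]
  -- iteration 3/5 --
  FD 9: (-0.924,30.326) -> (-9.146,33.986) [heading=156, move]
  PU: pen up
  LT 45: heading 156 -> 201
  FD 5: (-9.146,33.986) -> (-13.814,32.195) [heading=201, move]
  -- iteration 4/5 --
  FD 9: (-13.814,32.195) -> (-22.216,28.969) [heading=201, move]
  PU: pen up
  LT 45: heading 201 -> 246
  FD 5: (-22.216,28.969) -> (-24.25,24.401) [heading=246, move]
  -- iteration 5/5 --
  FD 9: (-24.25,24.401) -> (-27.911,16.18) [heading=246, move]
  PU: pen up
  LT 45: heading 246 -> 291
  FD 5: (-27.911,16.18) -> (-26.119,11.512) [heading=291, move]
]
PU: pen up
RT 108: heading 291 -> 183
Final: pos=(-26.119,11.512), heading=183, 0 segment(s) drawn

Answer: -26.119 11.512 183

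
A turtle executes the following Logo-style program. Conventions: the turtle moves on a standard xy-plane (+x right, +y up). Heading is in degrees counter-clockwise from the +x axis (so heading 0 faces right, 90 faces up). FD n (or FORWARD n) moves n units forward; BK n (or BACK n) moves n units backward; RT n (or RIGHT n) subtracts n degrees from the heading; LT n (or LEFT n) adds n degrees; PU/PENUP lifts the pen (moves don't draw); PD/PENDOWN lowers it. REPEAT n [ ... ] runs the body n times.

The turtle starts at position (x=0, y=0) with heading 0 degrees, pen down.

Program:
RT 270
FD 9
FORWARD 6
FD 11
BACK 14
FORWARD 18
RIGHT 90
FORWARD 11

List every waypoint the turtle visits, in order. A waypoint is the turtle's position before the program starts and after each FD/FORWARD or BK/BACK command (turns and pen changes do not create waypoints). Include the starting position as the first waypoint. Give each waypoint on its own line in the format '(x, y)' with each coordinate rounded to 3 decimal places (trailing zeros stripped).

Answer: (0, 0)
(0, 9)
(0, 15)
(0, 26)
(0, 12)
(0, 30)
(11, 30)

Derivation:
Executing turtle program step by step:
Start: pos=(0,0), heading=0, pen down
RT 270: heading 0 -> 90
FD 9: (0,0) -> (0,9) [heading=90, draw]
FD 6: (0,9) -> (0,15) [heading=90, draw]
FD 11: (0,15) -> (0,26) [heading=90, draw]
BK 14: (0,26) -> (0,12) [heading=90, draw]
FD 18: (0,12) -> (0,30) [heading=90, draw]
RT 90: heading 90 -> 0
FD 11: (0,30) -> (11,30) [heading=0, draw]
Final: pos=(11,30), heading=0, 6 segment(s) drawn
Waypoints (7 total):
(0, 0)
(0, 9)
(0, 15)
(0, 26)
(0, 12)
(0, 30)
(11, 30)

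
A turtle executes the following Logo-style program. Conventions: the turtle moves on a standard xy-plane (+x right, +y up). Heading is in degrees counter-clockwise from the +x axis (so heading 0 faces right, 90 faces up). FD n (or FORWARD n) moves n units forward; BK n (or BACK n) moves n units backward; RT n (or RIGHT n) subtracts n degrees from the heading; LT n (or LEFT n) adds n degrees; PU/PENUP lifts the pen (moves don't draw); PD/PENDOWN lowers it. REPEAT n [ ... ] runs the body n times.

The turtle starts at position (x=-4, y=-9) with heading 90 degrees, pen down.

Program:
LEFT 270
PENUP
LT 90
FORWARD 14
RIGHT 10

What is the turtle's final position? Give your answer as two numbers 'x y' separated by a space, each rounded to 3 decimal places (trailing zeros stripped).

Answer: -4 5

Derivation:
Executing turtle program step by step:
Start: pos=(-4,-9), heading=90, pen down
LT 270: heading 90 -> 0
PU: pen up
LT 90: heading 0 -> 90
FD 14: (-4,-9) -> (-4,5) [heading=90, move]
RT 10: heading 90 -> 80
Final: pos=(-4,5), heading=80, 0 segment(s) drawn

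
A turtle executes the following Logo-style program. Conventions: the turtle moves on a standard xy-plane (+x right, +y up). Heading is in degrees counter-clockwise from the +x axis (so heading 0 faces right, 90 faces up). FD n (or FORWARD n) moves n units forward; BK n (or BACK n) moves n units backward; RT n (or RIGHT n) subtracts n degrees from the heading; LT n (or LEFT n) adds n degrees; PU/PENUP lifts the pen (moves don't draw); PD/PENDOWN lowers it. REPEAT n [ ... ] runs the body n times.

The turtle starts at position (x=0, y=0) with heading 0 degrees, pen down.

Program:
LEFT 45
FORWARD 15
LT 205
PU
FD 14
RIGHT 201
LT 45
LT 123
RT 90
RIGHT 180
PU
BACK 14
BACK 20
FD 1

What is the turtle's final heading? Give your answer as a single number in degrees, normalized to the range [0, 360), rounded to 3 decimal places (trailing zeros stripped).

Answer: 307

Derivation:
Executing turtle program step by step:
Start: pos=(0,0), heading=0, pen down
LT 45: heading 0 -> 45
FD 15: (0,0) -> (10.607,10.607) [heading=45, draw]
LT 205: heading 45 -> 250
PU: pen up
FD 14: (10.607,10.607) -> (5.818,-2.549) [heading=250, move]
RT 201: heading 250 -> 49
LT 45: heading 49 -> 94
LT 123: heading 94 -> 217
RT 90: heading 217 -> 127
RT 180: heading 127 -> 307
PU: pen up
BK 14: (5.818,-2.549) -> (-2.607,8.632) [heading=307, move]
BK 20: (-2.607,8.632) -> (-14.643,24.605) [heading=307, move]
FD 1: (-14.643,24.605) -> (-14.042,23.806) [heading=307, move]
Final: pos=(-14.042,23.806), heading=307, 1 segment(s) drawn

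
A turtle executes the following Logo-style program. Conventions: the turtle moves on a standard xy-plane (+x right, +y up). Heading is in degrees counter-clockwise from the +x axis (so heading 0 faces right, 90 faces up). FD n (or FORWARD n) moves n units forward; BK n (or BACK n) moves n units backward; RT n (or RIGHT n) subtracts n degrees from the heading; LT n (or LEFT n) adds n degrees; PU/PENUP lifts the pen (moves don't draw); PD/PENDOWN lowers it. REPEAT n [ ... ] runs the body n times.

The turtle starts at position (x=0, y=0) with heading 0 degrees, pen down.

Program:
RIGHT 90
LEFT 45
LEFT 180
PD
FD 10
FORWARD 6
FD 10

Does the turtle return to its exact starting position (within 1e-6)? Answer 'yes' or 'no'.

Executing turtle program step by step:
Start: pos=(0,0), heading=0, pen down
RT 90: heading 0 -> 270
LT 45: heading 270 -> 315
LT 180: heading 315 -> 135
PD: pen down
FD 10: (0,0) -> (-7.071,7.071) [heading=135, draw]
FD 6: (-7.071,7.071) -> (-11.314,11.314) [heading=135, draw]
FD 10: (-11.314,11.314) -> (-18.385,18.385) [heading=135, draw]
Final: pos=(-18.385,18.385), heading=135, 3 segment(s) drawn

Start position: (0, 0)
Final position: (-18.385, 18.385)
Distance = 26; >= 1e-6 -> NOT closed

Answer: no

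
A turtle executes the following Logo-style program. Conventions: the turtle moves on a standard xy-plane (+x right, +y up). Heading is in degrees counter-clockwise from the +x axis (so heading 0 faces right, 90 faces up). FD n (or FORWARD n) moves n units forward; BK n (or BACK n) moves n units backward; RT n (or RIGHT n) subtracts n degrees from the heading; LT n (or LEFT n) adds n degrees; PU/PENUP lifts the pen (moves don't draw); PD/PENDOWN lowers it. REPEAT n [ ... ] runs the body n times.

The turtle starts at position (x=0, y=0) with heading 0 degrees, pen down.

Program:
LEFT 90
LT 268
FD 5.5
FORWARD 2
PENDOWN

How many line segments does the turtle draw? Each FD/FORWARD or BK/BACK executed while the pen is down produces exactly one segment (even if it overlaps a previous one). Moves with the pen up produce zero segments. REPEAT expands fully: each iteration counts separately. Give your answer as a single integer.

Answer: 2

Derivation:
Executing turtle program step by step:
Start: pos=(0,0), heading=0, pen down
LT 90: heading 0 -> 90
LT 268: heading 90 -> 358
FD 5.5: (0,0) -> (5.497,-0.192) [heading=358, draw]
FD 2: (5.497,-0.192) -> (7.495,-0.262) [heading=358, draw]
PD: pen down
Final: pos=(7.495,-0.262), heading=358, 2 segment(s) drawn
Segments drawn: 2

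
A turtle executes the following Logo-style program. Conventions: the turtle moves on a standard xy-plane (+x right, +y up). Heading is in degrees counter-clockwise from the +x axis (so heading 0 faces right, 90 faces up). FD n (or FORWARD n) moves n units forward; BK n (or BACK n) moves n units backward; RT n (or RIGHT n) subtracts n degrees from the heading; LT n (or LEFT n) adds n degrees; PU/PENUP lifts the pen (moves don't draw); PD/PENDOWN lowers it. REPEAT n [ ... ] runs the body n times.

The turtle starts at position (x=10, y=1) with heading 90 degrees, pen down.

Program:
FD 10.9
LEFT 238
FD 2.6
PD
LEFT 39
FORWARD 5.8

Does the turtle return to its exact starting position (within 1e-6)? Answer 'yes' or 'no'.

Executing turtle program step by step:
Start: pos=(10,1), heading=90, pen down
FD 10.9: (10,1) -> (10,11.9) [heading=90, draw]
LT 238: heading 90 -> 328
FD 2.6: (10,11.9) -> (12.205,10.522) [heading=328, draw]
PD: pen down
LT 39: heading 328 -> 7
FD 5.8: (12.205,10.522) -> (17.962,11.229) [heading=7, draw]
Final: pos=(17.962,11.229), heading=7, 3 segment(s) drawn

Start position: (10, 1)
Final position: (17.962, 11.229)
Distance = 12.962; >= 1e-6 -> NOT closed

Answer: no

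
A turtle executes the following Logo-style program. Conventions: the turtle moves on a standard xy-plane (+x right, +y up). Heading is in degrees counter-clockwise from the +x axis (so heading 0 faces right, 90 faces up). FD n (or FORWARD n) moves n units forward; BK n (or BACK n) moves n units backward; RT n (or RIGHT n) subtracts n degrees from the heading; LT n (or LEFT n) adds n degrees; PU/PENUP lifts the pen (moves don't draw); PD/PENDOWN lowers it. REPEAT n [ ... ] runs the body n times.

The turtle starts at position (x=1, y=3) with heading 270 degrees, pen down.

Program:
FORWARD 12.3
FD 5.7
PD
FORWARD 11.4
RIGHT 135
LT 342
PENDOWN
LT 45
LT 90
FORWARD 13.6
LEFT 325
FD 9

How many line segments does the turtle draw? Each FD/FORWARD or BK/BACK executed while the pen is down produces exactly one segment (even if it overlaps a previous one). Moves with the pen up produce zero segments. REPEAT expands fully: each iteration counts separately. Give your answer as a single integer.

Answer: 5

Derivation:
Executing turtle program step by step:
Start: pos=(1,3), heading=270, pen down
FD 12.3: (1,3) -> (1,-9.3) [heading=270, draw]
FD 5.7: (1,-9.3) -> (1,-15) [heading=270, draw]
PD: pen down
FD 11.4: (1,-15) -> (1,-26.4) [heading=270, draw]
RT 135: heading 270 -> 135
LT 342: heading 135 -> 117
PD: pen down
LT 45: heading 117 -> 162
LT 90: heading 162 -> 252
FD 13.6: (1,-26.4) -> (-3.203,-39.334) [heading=252, draw]
LT 325: heading 252 -> 217
FD 9: (-3.203,-39.334) -> (-10.39,-44.751) [heading=217, draw]
Final: pos=(-10.39,-44.751), heading=217, 5 segment(s) drawn
Segments drawn: 5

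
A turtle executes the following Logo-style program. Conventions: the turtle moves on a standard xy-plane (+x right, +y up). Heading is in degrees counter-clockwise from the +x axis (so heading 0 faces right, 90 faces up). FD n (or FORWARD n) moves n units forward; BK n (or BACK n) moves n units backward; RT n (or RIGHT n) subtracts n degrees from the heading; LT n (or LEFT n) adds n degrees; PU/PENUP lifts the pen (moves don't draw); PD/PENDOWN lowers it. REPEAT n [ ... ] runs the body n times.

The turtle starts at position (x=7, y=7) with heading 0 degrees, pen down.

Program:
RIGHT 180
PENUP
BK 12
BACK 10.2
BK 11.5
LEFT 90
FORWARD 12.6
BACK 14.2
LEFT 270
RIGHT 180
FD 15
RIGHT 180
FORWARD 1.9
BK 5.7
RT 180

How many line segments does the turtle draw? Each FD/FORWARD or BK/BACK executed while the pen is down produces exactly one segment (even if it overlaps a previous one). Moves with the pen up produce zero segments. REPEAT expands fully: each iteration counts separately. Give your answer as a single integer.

Executing turtle program step by step:
Start: pos=(7,7), heading=0, pen down
RT 180: heading 0 -> 180
PU: pen up
BK 12: (7,7) -> (19,7) [heading=180, move]
BK 10.2: (19,7) -> (29.2,7) [heading=180, move]
BK 11.5: (29.2,7) -> (40.7,7) [heading=180, move]
LT 90: heading 180 -> 270
FD 12.6: (40.7,7) -> (40.7,-5.6) [heading=270, move]
BK 14.2: (40.7,-5.6) -> (40.7,8.6) [heading=270, move]
LT 270: heading 270 -> 180
RT 180: heading 180 -> 0
FD 15: (40.7,8.6) -> (55.7,8.6) [heading=0, move]
RT 180: heading 0 -> 180
FD 1.9: (55.7,8.6) -> (53.8,8.6) [heading=180, move]
BK 5.7: (53.8,8.6) -> (59.5,8.6) [heading=180, move]
RT 180: heading 180 -> 0
Final: pos=(59.5,8.6), heading=0, 0 segment(s) drawn
Segments drawn: 0

Answer: 0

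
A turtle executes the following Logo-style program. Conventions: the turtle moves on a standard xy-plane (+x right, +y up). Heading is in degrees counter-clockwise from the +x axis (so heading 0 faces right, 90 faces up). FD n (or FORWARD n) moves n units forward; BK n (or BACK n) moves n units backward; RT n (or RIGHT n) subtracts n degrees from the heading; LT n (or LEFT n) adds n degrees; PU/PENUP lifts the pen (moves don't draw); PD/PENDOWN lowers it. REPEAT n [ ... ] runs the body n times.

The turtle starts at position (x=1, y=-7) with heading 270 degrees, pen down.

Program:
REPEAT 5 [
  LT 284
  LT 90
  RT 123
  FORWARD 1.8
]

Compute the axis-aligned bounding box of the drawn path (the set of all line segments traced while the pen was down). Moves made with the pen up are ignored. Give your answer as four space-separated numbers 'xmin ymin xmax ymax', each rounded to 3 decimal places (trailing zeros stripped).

Executing turtle program step by step:
Start: pos=(1,-7), heading=270, pen down
REPEAT 5 [
  -- iteration 1/5 --
  LT 284: heading 270 -> 194
  LT 90: heading 194 -> 284
  RT 123: heading 284 -> 161
  FD 1.8: (1,-7) -> (-0.702,-6.414) [heading=161, draw]
  -- iteration 2/5 --
  LT 284: heading 161 -> 85
  LT 90: heading 85 -> 175
  RT 123: heading 175 -> 52
  FD 1.8: (-0.702,-6.414) -> (0.406,-4.996) [heading=52, draw]
  -- iteration 3/5 --
  LT 284: heading 52 -> 336
  LT 90: heading 336 -> 66
  RT 123: heading 66 -> 303
  FD 1.8: (0.406,-4.996) -> (1.387,-6.505) [heading=303, draw]
  -- iteration 4/5 --
  LT 284: heading 303 -> 227
  LT 90: heading 227 -> 317
  RT 123: heading 317 -> 194
  FD 1.8: (1.387,-6.505) -> (-0.36,-6.941) [heading=194, draw]
  -- iteration 5/5 --
  LT 284: heading 194 -> 118
  LT 90: heading 118 -> 208
  RT 123: heading 208 -> 85
  FD 1.8: (-0.36,-6.941) -> (-0.203,-5.147) [heading=85, draw]
]
Final: pos=(-0.203,-5.147), heading=85, 5 segment(s) drawn

Segment endpoints: x in {-0.702, -0.36, -0.203, 0.406, 1, 1.387}, y in {-7, -6.941, -6.505, -6.414, -5.147, -4.996}
xmin=-0.702, ymin=-7, xmax=1.387, ymax=-4.996

Answer: -0.702 -7 1.387 -4.996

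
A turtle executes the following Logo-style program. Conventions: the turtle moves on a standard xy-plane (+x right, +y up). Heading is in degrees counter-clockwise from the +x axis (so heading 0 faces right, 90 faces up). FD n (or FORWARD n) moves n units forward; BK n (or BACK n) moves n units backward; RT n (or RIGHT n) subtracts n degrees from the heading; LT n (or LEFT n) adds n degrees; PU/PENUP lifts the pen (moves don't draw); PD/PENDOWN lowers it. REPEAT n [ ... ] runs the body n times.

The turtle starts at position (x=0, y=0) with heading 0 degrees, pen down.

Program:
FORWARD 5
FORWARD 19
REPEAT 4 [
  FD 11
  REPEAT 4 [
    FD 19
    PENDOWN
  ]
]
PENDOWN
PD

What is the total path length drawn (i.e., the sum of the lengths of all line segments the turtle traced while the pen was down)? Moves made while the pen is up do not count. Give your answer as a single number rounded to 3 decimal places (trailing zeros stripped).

Executing turtle program step by step:
Start: pos=(0,0), heading=0, pen down
FD 5: (0,0) -> (5,0) [heading=0, draw]
FD 19: (5,0) -> (24,0) [heading=0, draw]
REPEAT 4 [
  -- iteration 1/4 --
  FD 11: (24,0) -> (35,0) [heading=0, draw]
  REPEAT 4 [
    -- iteration 1/4 --
    FD 19: (35,0) -> (54,0) [heading=0, draw]
    PD: pen down
    -- iteration 2/4 --
    FD 19: (54,0) -> (73,0) [heading=0, draw]
    PD: pen down
    -- iteration 3/4 --
    FD 19: (73,0) -> (92,0) [heading=0, draw]
    PD: pen down
    -- iteration 4/4 --
    FD 19: (92,0) -> (111,0) [heading=0, draw]
    PD: pen down
  ]
  -- iteration 2/4 --
  FD 11: (111,0) -> (122,0) [heading=0, draw]
  REPEAT 4 [
    -- iteration 1/4 --
    FD 19: (122,0) -> (141,0) [heading=0, draw]
    PD: pen down
    -- iteration 2/4 --
    FD 19: (141,0) -> (160,0) [heading=0, draw]
    PD: pen down
    -- iteration 3/4 --
    FD 19: (160,0) -> (179,0) [heading=0, draw]
    PD: pen down
    -- iteration 4/4 --
    FD 19: (179,0) -> (198,0) [heading=0, draw]
    PD: pen down
  ]
  -- iteration 3/4 --
  FD 11: (198,0) -> (209,0) [heading=0, draw]
  REPEAT 4 [
    -- iteration 1/4 --
    FD 19: (209,0) -> (228,0) [heading=0, draw]
    PD: pen down
    -- iteration 2/4 --
    FD 19: (228,0) -> (247,0) [heading=0, draw]
    PD: pen down
    -- iteration 3/4 --
    FD 19: (247,0) -> (266,0) [heading=0, draw]
    PD: pen down
    -- iteration 4/4 --
    FD 19: (266,0) -> (285,0) [heading=0, draw]
    PD: pen down
  ]
  -- iteration 4/4 --
  FD 11: (285,0) -> (296,0) [heading=0, draw]
  REPEAT 4 [
    -- iteration 1/4 --
    FD 19: (296,0) -> (315,0) [heading=0, draw]
    PD: pen down
    -- iteration 2/4 --
    FD 19: (315,0) -> (334,0) [heading=0, draw]
    PD: pen down
    -- iteration 3/4 --
    FD 19: (334,0) -> (353,0) [heading=0, draw]
    PD: pen down
    -- iteration 4/4 --
    FD 19: (353,0) -> (372,0) [heading=0, draw]
    PD: pen down
  ]
]
PD: pen down
PD: pen down
Final: pos=(372,0), heading=0, 22 segment(s) drawn

Segment lengths:
  seg 1: (0,0) -> (5,0), length = 5
  seg 2: (5,0) -> (24,0), length = 19
  seg 3: (24,0) -> (35,0), length = 11
  seg 4: (35,0) -> (54,0), length = 19
  seg 5: (54,0) -> (73,0), length = 19
  seg 6: (73,0) -> (92,0), length = 19
  seg 7: (92,0) -> (111,0), length = 19
  seg 8: (111,0) -> (122,0), length = 11
  seg 9: (122,0) -> (141,0), length = 19
  seg 10: (141,0) -> (160,0), length = 19
  seg 11: (160,0) -> (179,0), length = 19
  seg 12: (179,0) -> (198,0), length = 19
  seg 13: (198,0) -> (209,0), length = 11
  seg 14: (209,0) -> (228,0), length = 19
  seg 15: (228,0) -> (247,0), length = 19
  seg 16: (247,0) -> (266,0), length = 19
  seg 17: (266,0) -> (285,0), length = 19
  seg 18: (285,0) -> (296,0), length = 11
  seg 19: (296,0) -> (315,0), length = 19
  seg 20: (315,0) -> (334,0), length = 19
  seg 21: (334,0) -> (353,0), length = 19
  seg 22: (353,0) -> (372,0), length = 19
Total = 372

Answer: 372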